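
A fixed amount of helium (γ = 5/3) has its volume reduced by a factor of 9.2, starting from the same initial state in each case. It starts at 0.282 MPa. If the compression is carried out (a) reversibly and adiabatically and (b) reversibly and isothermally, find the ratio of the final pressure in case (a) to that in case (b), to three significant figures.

P_adiabatic / P_isothermal ≈ 4.39

Isothermal: P_b = P₁(V₁/V₂) = 0.282×9.2.
Adiabatic: P_a = P₁(V₁/V₂)^γ = 0.282×9.2^(5/3).
P_a/P_b = (V₁/V₂)^(γ−1) = 9.2^(2/3) = 4.391.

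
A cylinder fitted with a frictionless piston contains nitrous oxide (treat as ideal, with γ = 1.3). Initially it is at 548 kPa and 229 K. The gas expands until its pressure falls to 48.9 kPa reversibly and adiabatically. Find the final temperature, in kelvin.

T₂ ≈ 131 K

Along an adiabat T P^((1−γ)/γ) is constant, so T₂ = T₁ (P₂/P₁)^((γ−1)/γ).
T₂ = 229 × (48.9/548)^(0.231) = 131.1 K.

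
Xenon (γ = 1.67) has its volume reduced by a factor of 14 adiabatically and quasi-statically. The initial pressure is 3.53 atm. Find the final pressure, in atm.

P₂ ≈ 290 atm

Adiabatic: P₁V₁^γ = P₂V₂^γ ⇒ P₂ = P₁ (V₁/V₂)^γ.
P₂ = 3.53 × 14^(1.67) = 289.6 atm.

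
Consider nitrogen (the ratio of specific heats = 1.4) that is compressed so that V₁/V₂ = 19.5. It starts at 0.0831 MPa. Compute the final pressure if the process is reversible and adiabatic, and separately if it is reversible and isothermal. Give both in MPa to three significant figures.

Isothermal: P₂ = P₁(V₁/V₂) = 0.0831×19.5 = 1.62 MPa.
Adiabatic: P₂ = P₁(V₁/V₂)^γ = 0.0831×19.5^(1.4) = 5.317 MPa.

adiabatic: 5.32 MPa; isothermal: 1.62 MPa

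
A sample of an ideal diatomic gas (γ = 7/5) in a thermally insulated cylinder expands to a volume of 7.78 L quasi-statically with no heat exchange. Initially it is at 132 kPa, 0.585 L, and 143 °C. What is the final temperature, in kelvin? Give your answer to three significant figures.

T₂ ≈ 148 K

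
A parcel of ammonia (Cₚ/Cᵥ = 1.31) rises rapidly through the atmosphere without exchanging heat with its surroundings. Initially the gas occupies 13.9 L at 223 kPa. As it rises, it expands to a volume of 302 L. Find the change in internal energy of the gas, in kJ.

ΔU ≈ -6.15 kJ

P₂ = P₁(V₁/V₂)^γ = 223×(13.9/302)^(1.31) = 3.952 kPa.
For a reversible adiabat, W_by_gas = (P₁V₁ − P₂V₂)/(γ−1).
W_by = (223000×0.0139 − 3952×0.302) / (0.31) = 6149 J.
Q = 0 ⇒ ΔU = −W_by = -6149 J.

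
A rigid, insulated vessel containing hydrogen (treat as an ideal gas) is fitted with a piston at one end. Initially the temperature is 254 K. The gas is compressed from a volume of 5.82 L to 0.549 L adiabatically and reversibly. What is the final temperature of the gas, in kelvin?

Adiabatic: T₁V₁^(γ−1) = T₂V₂^(γ−1) ⇒ T₂ = T₁ (V₁/V₂)^(γ−1).
For a diatomic ideal gas γ = 7/5, so γ−1 = 2/5.
T₂ = 254 × (5.82/0.549)^(2/5) = 653.1 K.

T₂ ≈ 653 K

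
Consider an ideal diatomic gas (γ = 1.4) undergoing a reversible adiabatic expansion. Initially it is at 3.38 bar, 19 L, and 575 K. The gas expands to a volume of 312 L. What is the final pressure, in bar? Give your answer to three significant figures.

Adiabatic: P₁V₁^γ = P₂V₂^γ ⇒ P₂ = P₁ (V₁/V₂)^γ.
P₂ = 3.38 × (19/312)^(1.4) = 0.0672 bar.

P₂ ≈ 0.0672 bar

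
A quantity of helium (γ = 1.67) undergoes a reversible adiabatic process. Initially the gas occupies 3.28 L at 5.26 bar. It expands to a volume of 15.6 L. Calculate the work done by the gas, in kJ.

P₂ = P₁(V₁/V₂)^γ = 5.26×(3.28/15.6)^(1.67) = 0.389 bar.
For a reversible adiabat, W_by_gas = (P₁V₁ − P₂V₂)/(γ−1).
W_by = (526000×0.00328 − 38900×0.0156) / (0.67) = 1669 J.

W ≈ 1.67 kJ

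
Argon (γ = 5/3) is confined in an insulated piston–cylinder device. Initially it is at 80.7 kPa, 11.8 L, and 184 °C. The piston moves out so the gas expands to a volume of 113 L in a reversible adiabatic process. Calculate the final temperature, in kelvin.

For a reversible adiabat TV^(γ−1) is constant, so T₂ = T₁ (V₁/V₂)^(γ−1).
T₁ = 184 °C = 457.1 K.
T₂ = 457.1 × (11.8/113)^(2/3) = 101.4 K.

T₂ ≈ 101 K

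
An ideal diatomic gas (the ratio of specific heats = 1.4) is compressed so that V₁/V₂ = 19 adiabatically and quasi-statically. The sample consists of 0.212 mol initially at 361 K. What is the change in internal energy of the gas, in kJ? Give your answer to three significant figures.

Adiabatic: T₁V₁^(γ−1) = T₂V₂^(γ−1) ⇒ T₂ = T₁ (V₁/V₂)^(γ−1).
T₂ = 361 × 19^(0.4) = 1172 K.
Q = 0, so ΔU = W_on_gas = nCᵥΔT with Cᵥ = R/(γ−1) = 20.79 J/(mol·K).
ΔU = 0.212 × 20.79 × (1172 − 361) = 3575 J.

ΔU ≈ 3.57 kJ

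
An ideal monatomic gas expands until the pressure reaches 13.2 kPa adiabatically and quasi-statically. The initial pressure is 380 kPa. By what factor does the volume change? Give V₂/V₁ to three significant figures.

V₂/V₁ ≈ 7.51

From PV^γ = const, V₂/V₁ = (P₁/P₂)^(1/γ).
For a monatomic ideal gas γ = 5/3.
V₂/V₁ = (380/13.2)^(3/5) = 7.508.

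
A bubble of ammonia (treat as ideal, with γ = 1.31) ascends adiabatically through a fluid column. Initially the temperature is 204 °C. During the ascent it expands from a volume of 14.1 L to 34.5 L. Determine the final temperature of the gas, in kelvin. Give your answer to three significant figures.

Adiabatic: T₁V₁^(γ−1) = T₂V₂^(γ−1) ⇒ T₂ = T₁ (V₁/V₂)^(γ−1).
T₁ = 204 °C = 477.1 K.
T₂ = 477.1 × (14.1/34.5)^(0.31) = 361.6 K.

T₂ ≈ 362 K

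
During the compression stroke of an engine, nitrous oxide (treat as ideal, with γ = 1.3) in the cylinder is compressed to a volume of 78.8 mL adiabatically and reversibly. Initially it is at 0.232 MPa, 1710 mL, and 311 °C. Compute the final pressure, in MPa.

Adiabatic: P₁V₁^γ = P₂V₂^γ ⇒ P₂ = P₁ (V₁/V₂)^γ.
P₂ = 0.232 × (1710/78.8)^(1.3) = 12.67 MPa.

P₂ ≈ 12.7 MPa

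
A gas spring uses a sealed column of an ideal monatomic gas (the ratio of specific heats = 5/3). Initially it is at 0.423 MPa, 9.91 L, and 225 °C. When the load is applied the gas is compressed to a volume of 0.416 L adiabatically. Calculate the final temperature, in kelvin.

T₂ ≈ 4120 K

Adiabatic: T₁V₁^(γ−1) = T₂V₂^(γ−1) ⇒ T₂ = T₁ (V₁/V₂)^(γ−1).
T₁ = 225 °C = 498.1 K.
T₂ = 498.1 × (9.91/0.416)^(2/3) = 4124 K.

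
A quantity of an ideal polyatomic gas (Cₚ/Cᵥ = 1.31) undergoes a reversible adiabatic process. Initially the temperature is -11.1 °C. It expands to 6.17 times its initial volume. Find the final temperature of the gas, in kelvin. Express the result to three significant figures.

For a reversible adiabat TV^(γ−1) is constant, so T₂ = T₁ (V₁/V₂)^(γ−1).
T₁ = -11.1 °C = 262 K.
T₂ = 262 × (1/6.17)^(0.31) = 149.1 K.

T₂ ≈ 149 K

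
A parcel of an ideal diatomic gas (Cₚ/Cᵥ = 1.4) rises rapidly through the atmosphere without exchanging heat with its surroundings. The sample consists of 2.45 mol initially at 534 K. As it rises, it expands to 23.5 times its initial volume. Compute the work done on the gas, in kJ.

W ≈ -19.5 kJ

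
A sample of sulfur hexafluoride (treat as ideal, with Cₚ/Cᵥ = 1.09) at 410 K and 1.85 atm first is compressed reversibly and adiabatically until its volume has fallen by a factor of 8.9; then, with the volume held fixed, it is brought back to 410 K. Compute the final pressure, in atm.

P₃ ≈ 16.5 atm

Adiabatic step (PV^γ = const): P₂ = 1.85×8.9^(1.09) = 20.05 atm; T₂ = 410×8.9^(0.09) = 499.1 K.
Isochoric: P₃ = P₂(T₃/T₂) = 20.05 × (410/499.1) = 16.46 atm.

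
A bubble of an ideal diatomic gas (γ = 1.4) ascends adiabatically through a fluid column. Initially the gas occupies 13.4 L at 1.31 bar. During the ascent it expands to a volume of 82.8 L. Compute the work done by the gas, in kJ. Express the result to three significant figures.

W ≈ 2.27 kJ

P₂ = P₁(V₁/V₂)^γ = 1.31×(13.4/82.8)^(1.4) = 0.1023 bar.
For a reversible adiabat, W_by_gas = (P₁V₁ − P₂V₂)/(γ−1).
W_by = (131000×0.0134 − 10230×0.0828) / (0.4) = 2270 J.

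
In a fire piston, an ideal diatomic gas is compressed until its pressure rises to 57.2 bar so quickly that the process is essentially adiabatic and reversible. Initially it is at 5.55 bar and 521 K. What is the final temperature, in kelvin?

T₂ ≈ 1010 K

Adiabatic: T₂/T₁ = (P₂/P₁)^((γ−1)/γ).
For a diatomic ideal gas γ = 7/5, so (γ−1)/γ = 2/7.
T₂ = 521 × (57.2/5.55)^(2/7) = 1015 K.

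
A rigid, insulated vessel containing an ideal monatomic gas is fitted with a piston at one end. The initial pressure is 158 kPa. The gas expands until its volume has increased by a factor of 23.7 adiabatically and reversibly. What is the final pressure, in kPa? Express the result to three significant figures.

Since PV^γ is constant along a reversible adiabat, P₂ = P₁ (V₁/V₂)^γ.
For a monatomic ideal gas γ = 5/3.
P₂ = 158 × (1/23.7)^(5/3) = 0.808 kPa.

P₂ ≈ 0.808 kPa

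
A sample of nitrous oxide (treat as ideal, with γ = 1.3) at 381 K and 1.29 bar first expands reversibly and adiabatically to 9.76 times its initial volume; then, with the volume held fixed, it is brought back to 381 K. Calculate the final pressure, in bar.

Adiabatic step (PV^γ = const): P₂ = 1.29×(1/9.76)^(1.3) = 0.06673 bar; T₂ = 381×(1/9.76)^(0.3) = 192.3 K.
Isochoric: P₃ = P₂(T₃/T₂) = 0.06673 × (381/192.3) = 0.1322 bar.

P₃ ≈ 0.132 bar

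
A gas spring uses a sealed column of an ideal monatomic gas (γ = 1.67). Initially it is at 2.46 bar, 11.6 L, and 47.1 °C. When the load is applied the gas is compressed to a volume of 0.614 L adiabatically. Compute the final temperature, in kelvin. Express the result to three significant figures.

Adiabatic: T₁V₁^(γ−1) = T₂V₂^(γ−1) ⇒ T₂ = T₁ (V₁/V₂)^(γ−1).
T₁ = 47.1 °C = 320.2 K.
T₂ = 320.2 × (11.6/0.614)^(0.67) = 2294 K.

T₂ ≈ 2290 K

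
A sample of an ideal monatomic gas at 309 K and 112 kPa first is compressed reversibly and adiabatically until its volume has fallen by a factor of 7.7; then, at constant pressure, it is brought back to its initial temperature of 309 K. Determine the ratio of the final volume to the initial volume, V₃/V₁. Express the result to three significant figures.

V₃/V₁ ≈ 0.0333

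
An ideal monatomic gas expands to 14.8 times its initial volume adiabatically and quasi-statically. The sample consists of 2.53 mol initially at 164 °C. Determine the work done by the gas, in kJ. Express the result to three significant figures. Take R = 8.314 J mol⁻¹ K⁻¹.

Adiabatic: T₁V₁^(γ−1) = T₂V₂^(γ−1) ⇒ T₂ = T₁ (V₁/V₂)^(γ−1).
γ = 5/3 for a monatomic ideal gas, so γ−1 = 2/3.
T₁ = 164 °C = 437.1 K.
T₂ = 437.1 × (1/14.8)^(2/3) = 72.52 K.
Q = 0, so ΔU = W_on_gas = nCᵥΔT with Cᵥ = R/(γ−1) = 12.47 J/(mol·K).
ΔU = 2.53 × 12.47 × (72.52 − 437.1) = -11500 J.
Work done by the gas = −ΔU = 11500 J.

W ≈ 11.5 kJ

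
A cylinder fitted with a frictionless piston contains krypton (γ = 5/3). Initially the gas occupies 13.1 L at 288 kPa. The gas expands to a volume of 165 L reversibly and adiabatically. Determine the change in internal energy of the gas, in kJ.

ΔU ≈ -4.61 kJ

P₂ = P₁(V₁/V₂)^γ = 288×(13.1/165)^(5/3) = 4.224 kPa.
For a reversible adiabat, W_by_gas = (P₁V₁ − P₂V₂)/(γ−1).
W_by = (288000×0.0131 − 4224×0.165) / (2/3) = 4614 J.
Q = 0 ⇒ ΔU = −W_by = -4614 J.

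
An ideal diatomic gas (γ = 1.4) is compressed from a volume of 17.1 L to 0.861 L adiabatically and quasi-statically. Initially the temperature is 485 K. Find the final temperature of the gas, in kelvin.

T₂ ≈ 1600 K

For a reversible adiabat TV^(γ−1) is constant, so T₂ = T₁ (V₁/V₂)^(γ−1).
T₂ = 485 × (17.1/0.861)^(0.4) = 1603 K.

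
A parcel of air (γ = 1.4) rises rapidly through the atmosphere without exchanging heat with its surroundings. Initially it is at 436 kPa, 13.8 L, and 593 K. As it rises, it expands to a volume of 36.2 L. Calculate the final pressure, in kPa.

Since PV^γ is constant along a reversible adiabat, P₂ = P₁ (V₁/V₂)^γ.
P₂ = 436 × (13.8/36.2)^(1.4) = 113 kPa.

P₂ ≈ 113 kPa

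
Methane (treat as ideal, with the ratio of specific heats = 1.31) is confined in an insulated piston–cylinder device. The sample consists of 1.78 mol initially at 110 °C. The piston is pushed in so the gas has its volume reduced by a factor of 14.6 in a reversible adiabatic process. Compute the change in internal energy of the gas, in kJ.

ΔU ≈ 23.7 kJ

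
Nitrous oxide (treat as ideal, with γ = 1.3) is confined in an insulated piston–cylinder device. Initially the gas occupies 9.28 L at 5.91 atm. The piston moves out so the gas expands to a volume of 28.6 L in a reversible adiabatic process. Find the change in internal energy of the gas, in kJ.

ΔU ≈ -5.31 kJ

P₂ = P₁(V₁/V₂)^γ = 5.91×(9.28/28.6)^(1.3) = 1.368 atm.
For a reversible adiabat, W_by_gas = (P₁V₁ − P₂V₂)/(γ−1).
W_by = (598800×0.00928 − 138600×0.0286) / (0.3) = 5308 J.
Q = 0 ⇒ ΔU = −W_by = -5308 J.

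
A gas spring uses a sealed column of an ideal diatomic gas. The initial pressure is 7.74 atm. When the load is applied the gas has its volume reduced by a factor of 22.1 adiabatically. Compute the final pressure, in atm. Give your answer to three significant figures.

Since PV^γ is constant along a reversible adiabat, P₂ = P₁ (V₁/V₂)^γ.
For a diatomic ideal gas γ = 7/5.
P₂ = 7.74 × 22.1^(7/5) = 590.1 atm.

P₂ ≈ 590 atm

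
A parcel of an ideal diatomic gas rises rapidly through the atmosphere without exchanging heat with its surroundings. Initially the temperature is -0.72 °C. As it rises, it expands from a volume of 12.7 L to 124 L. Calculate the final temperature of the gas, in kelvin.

T₂ ≈ 109 K

For a reversible adiabat TV^(γ−1) is constant, so T₂ = T₁ (V₁/V₂)^(γ−1).
For a diatomic ideal gas γ = 7/5, so γ−1 = 2/5.
T₁ = -0.72 °C = 272.4 K.
T₂ = 272.4 × (12.7/124)^(2/5) = 109.5 K.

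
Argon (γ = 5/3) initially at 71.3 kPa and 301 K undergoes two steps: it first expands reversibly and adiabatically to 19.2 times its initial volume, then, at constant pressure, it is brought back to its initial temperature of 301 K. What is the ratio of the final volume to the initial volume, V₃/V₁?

Adiabatic step: V₂/V₁ = 19.2; T₂ = T₁·(1/19.2)^(2/3) = 41.98 K.
Isobaric step: V₃/V₂ = T₃/T₂ = 301/41.98.
V₃/V₁ = (V₂/V₁)(V₃/V₂) = 19.2 × (301/41.98) = 137.7.

V₃/V₁ ≈ 138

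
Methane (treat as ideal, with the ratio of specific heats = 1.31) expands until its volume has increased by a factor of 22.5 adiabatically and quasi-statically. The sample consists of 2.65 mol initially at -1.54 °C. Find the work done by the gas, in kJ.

W ≈ 12.0 kJ

Adiabatic: T₁V₁^(γ−1) = T₂V₂^(γ−1) ⇒ T₂ = T₁ (V₁/V₂)^(γ−1).
T₁ = -1.54 °C = 271.6 K.
T₂ = 271.6 × (1/22.5)^(0.31) = 103.5 K.
Q = 0, so ΔU = W_on_gas = nCᵥΔT with Cᵥ = R/(γ−1) = 26.82 J/(mol·K).
ΔU = 2.65 × 26.82 × (103.5 − 271.6) = -11950 J.
Work done by the gas = −ΔU = 11950 J.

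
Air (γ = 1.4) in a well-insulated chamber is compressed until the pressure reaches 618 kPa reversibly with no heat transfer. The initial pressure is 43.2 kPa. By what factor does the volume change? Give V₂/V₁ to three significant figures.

V₂/V₁ ≈ 0.149

From PV^γ = const, V₂/V₁ = (P₁/P₂)^(1/γ).
V₂/V₁ = (43.2/618)^(0.714) = 0.1495.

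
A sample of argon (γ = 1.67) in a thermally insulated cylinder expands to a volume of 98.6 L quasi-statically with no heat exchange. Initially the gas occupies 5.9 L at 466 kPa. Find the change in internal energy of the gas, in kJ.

ΔU ≈ -3.48 kJ

P₂ = P₁(V₁/V₂)^γ = 466×(5.9/98.6)^(1.67) = 4.226 kPa.
For a reversible adiabat, W_by_gas = (P₁V₁ − P₂V₂)/(γ−1).
W_by = (466000×0.0059 − 4226×0.0986) / (0.67) = 3482 J.
Q = 0 ⇒ ΔU = −W_by = -3482 J.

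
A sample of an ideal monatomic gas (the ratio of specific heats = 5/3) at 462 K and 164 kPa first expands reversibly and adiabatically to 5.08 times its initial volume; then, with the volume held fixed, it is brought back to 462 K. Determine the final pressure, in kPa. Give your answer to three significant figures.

P₃ ≈ 32.3 kPa

Adiabatic step (PV^γ = const): P₂ = 164×(1/5.08)^(5/3) = 10.92 kPa; T₂ = 462×(1/5.08)^(2/3) = 156.3 K.
Isochoric: P₃ = P₂(T₃/T₂) = 10.92 × (462/156.3) = 32.28 kPa.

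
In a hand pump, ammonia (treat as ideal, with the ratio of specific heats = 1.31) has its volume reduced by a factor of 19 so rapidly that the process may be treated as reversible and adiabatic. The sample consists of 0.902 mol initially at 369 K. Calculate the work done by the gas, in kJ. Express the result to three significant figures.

W ≈ -13.3 kJ

Adiabatic: T₁V₁^(γ−1) = T₂V₂^(γ−1) ⇒ T₂ = T₁ (V₁/V₂)^(γ−1).
T₂ = 369 × 19^(0.31) = 919.3 K.
Q = 0, so ΔU = W_on_gas = nCᵥΔT with Cᵥ = R/(γ−1) = 26.82 J/(mol·K).
ΔU = 0.902 × 26.82 × (919.3 − 369) = 13310 J.
Work done by the gas = −ΔU = -13310 J.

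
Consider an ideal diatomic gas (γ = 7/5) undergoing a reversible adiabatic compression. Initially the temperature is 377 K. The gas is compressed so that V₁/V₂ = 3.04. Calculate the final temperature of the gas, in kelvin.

For a reversible adiabat TV^(γ−1) is constant, so T₂ = T₁ (V₁/V₂)^(γ−1).
T₂ = 377 × 3.04^(2/5) = 588.2 K.

T₂ ≈ 588 K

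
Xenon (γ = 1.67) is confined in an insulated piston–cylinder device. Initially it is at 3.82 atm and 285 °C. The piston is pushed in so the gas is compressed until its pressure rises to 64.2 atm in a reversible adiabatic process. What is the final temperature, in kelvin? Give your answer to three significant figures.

T₂ ≈ 1730 K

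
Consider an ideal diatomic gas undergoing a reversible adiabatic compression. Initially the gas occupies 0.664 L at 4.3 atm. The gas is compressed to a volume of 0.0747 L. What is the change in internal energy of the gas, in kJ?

ΔU ≈ 1.01 kJ

γ = 7/5 for a diatomic ideal gas.
P₂ = P₁(V₁/V₂)^γ = 4.3×(0.664/0.0747)^(7/5) = 91.59 atm.
For a reversible adiabat, W_by_gas = (P₁V₁ − P₂V₂)/(γ−1).
W_by = (435700×0.000664 − 9.281×10^6×7.47×10^-5) / (2/5) = -1010 J.
Q = 0 ⇒ ΔU = −W_by = 1010 J.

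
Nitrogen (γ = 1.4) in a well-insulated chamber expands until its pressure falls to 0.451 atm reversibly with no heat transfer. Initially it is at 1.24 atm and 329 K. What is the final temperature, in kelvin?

T₂ ≈ 246 K

Adiabatic: T₂/T₁ = (P₂/P₁)^((γ−1)/γ).
T₂ = 329 × (0.451/1.24)^(0.286) = 246.4 K.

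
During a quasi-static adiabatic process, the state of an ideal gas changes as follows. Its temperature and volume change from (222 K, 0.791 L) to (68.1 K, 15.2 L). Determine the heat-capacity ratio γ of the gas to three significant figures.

γ ≈ 1.40

TV^(γ−1) = const ⇒ γ − 1 = ln(T₂/T₁) / ln(V₁/V₂).
γ = 1 + ln(68.1/222) / ln(0.791/15.2) = 1.4.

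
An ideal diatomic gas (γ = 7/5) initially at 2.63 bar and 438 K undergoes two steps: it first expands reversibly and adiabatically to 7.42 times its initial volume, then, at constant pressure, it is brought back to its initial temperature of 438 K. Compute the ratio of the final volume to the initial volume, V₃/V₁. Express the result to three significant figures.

Adiabatic step: V₂/V₁ = 7.42; T₂ = T₁·(1/7.42)^(2/5) = 196.5 K.
Isobaric step: V₃/V₂ = T₃/T₂ = 438/196.5.
V₃/V₁ = (V₂/V₁)(V₃/V₂) = 7.42 × (438/196.5) = 16.54.

V₃/V₁ ≈ 16.5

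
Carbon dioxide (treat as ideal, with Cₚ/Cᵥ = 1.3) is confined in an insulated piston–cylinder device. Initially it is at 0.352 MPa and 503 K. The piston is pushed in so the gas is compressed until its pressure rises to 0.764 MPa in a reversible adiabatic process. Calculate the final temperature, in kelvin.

Along an adiabat T P^((1−γ)/γ) is constant, so T₂ = T₁ (P₂/P₁)^((γ−1)/γ).
T₂ = 503 × (0.764/0.352)^(0.231) = 601.5 K.

T₂ ≈ 601 K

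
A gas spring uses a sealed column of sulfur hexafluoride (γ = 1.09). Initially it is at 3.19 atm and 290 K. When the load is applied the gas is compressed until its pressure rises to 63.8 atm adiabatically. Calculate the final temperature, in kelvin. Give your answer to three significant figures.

T₂ ≈ 371 K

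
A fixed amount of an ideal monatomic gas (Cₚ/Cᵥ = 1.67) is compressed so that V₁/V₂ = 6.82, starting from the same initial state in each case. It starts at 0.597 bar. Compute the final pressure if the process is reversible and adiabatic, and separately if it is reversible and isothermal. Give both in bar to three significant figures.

adiabatic: 14.7 bar; isothermal: 4.07 bar

Isothermal: P₂ = P₁(V₁/V₂) = 0.597×6.82 = 4.072 bar.
Adiabatic: P₂ = P₁(V₁/V₂)^γ = 0.597×6.82^(1.67) = 14.74 bar.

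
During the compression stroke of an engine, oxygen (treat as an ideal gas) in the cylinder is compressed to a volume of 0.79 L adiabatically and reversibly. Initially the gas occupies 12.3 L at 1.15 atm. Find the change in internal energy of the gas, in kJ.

γ = 7/5 for a diatomic ideal gas.
P₂ = P₁(V₁/V₂)^γ = 1.15×(12.3/0.79)^(7/5) = 53.69 atm.
For a reversible adiabat, W_by_gas = (P₁V₁ − P₂V₂)/(γ−1).
W_by = (116500×0.0123 − 5.44×10^6×0.00079) / (2/5) = -7161 J.
Q = 0 ⇒ ΔU = −W_by = 7161 J.

ΔU ≈ 7.16 kJ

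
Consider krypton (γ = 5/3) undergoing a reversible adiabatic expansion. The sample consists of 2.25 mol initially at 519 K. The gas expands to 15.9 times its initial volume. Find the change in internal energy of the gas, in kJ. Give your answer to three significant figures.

ΔU ≈ -12.3 kJ

Adiabatic: T₁V₁^(γ−1) = T₂V₂^(γ−1) ⇒ T₂ = T₁ (V₁/V₂)^(γ−1).
T₂ = 519 × (1/15.9)^(2/3) = 82.08 K.
Q = 0, so ΔU = W_on_gas = nCᵥΔT with Cᵥ = R/(γ−1) = 12.47 J/(mol·K).
ΔU = 2.25 × 12.47 × (82.08 − 519) = -12260 J.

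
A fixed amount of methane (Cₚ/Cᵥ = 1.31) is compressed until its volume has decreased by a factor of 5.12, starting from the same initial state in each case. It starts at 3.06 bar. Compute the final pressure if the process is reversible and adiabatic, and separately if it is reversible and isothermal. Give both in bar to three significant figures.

Isothermal: P₂ = P₁(V₁/V₂) = 3.06×5.12 = 15.67 bar.
Adiabatic: P₂ = P₁(V₁/V₂)^γ = 3.06×5.12^(1.31) = 25.99 bar.

adiabatic: 26.0 bar; isothermal: 15.7 bar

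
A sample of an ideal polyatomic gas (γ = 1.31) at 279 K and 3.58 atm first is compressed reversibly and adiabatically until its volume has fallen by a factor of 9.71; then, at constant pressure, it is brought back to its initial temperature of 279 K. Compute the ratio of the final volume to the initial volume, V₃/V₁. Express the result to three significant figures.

V₃/V₁ ≈ 0.0509

Adiabatic step: V₂/V₁ = 0.103; T₂ = T₁·9.71^(0.31) = 564.5 K.
Isobaric step: V₃/V₂ = T₃/T₂ = 279/564.5.
V₃/V₁ = (V₂/V₁)(V₃/V₂) = 0.103 × (279/564.5) = 0.0509.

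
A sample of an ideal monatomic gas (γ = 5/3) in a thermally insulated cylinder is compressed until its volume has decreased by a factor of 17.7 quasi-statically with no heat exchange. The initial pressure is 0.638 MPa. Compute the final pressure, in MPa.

Adiabatic: P₁V₁^γ = P₂V₂^γ ⇒ P₂ = P₁ (V₁/V₂)^γ.
P₂ = 0.638 × 17.7^(5/3) = 76.7 MPa.

P₂ ≈ 76.7 MPa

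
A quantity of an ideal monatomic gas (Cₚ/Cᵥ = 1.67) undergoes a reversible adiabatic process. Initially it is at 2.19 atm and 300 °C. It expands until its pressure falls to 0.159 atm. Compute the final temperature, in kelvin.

T₂ ≈ 200 K

Adiabatic: T₂/T₁ = (P₂/P₁)^((γ−1)/γ).
T₁ = 300 °C = 573.1 K.
T₂ = 573.1 × (0.159/2.19)^(0.401) = 200.1 K.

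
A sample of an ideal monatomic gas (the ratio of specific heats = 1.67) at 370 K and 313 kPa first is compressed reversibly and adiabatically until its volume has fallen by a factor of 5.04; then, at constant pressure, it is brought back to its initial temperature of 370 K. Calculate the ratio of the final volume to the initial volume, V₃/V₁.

V₃/V₁ ≈ 0.0671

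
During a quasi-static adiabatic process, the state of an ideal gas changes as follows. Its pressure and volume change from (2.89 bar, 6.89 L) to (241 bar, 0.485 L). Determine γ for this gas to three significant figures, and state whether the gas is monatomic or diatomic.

PV^γ = const ⇒ γ = ln(P₂/P₁) / ln(V₁/V₂).
γ = ln(241/2.89) / ln(6.89/0.485) = 1.667.
γ ≈ 1.67 is close to 5/3, so the gas is monatomic.

γ ≈ 1.67; monatomic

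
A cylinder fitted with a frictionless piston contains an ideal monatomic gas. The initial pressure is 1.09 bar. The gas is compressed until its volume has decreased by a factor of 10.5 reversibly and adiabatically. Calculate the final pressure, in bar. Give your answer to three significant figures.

P₂ ≈ 54.9 bar

Adiabatic: P₁V₁^γ = P₂V₂^γ ⇒ P₂ = P₁ (V₁/V₂)^γ.
For a monatomic ideal gas γ = 5/3.
P₂ = 1.09 × 10.5^(5/3) = 54.88 bar.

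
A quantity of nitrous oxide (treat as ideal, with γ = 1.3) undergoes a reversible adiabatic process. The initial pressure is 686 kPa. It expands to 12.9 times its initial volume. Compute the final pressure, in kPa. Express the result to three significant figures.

Since PV^γ is constant along a reversible adiabat, P₂ = P₁ (V₁/V₂)^γ.
P₂ = 686 × (1/12.9)^(1.3) = 24.69 kPa.

P₂ ≈ 24.7 kPa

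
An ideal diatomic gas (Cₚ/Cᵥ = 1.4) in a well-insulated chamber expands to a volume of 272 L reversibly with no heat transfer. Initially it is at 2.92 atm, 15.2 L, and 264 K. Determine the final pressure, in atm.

P₂ ≈ 0.0515 atm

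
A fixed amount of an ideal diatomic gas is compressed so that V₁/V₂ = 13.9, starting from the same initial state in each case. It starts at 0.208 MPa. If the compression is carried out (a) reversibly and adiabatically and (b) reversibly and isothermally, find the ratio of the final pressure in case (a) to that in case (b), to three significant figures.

P_adiabatic / P_isothermal ≈ 2.87

For a diatomic ideal gas γ = 7/5.
Isothermal: P_b = P₁(V₁/V₂) = 0.208×13.9.
Adiabatic: P_a = P₁(V₁/V₂)^γ = 0.208×13.9^(7/5).
P_a/P_b = (V₁/V₂)^(γ−1) = 13.9^(2/5) = 2.866.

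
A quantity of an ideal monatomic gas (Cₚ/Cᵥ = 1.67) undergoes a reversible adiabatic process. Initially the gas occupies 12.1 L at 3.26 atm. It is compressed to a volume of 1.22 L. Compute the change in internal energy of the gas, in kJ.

P₂ = P₁(V₁/V₂)^γ = 3.26×(12.1/1.22)^(1.67) = 150.4 atm.
For a reversible adiabat, W_by_gas = (P₁V₁ − P₂V₂)/(γ−1).
W_by = (330300×0.0121 − 1.524×10^7×0.00122) / (0.67) = -21780 J.
Q = 0 ⇒ ΔU = −W_by = 21780 J.

ΔU ≈ 21.8 kJ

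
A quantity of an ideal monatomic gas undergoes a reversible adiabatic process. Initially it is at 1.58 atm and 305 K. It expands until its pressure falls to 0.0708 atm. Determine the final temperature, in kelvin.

Adiabatic: T₂/T₁ = (P₂/P₁)^((γ−1)/γ).
For a monatomic ideal gas γ = 5/3, so (γ−1)/γ = 2/5.
T₂ = 305 × (0.0708/1.58)^(2/5) = 88.07 K.

T₂ ≈ 88.1 K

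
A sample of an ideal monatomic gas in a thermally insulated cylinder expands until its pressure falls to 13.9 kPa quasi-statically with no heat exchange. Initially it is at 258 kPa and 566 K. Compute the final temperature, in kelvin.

Along an adiabat T P^((1−γ)/γ) is constant, so T₂ = T₁ (P₂/P₁)^((γ−1)/γ).
For a monatomic ideal gas γ = 5/3, so (γ−1)/γ = 2/5.
T₂ = 566 × (13.9/258)^(2/5) = 175.9 K.

T₂ ≈ 176 K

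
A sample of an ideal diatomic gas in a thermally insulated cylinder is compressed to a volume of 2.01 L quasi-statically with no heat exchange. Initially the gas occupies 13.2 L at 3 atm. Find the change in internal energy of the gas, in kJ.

ΔU ≈ 11.3 kJ

γ = 7/5 for a diatomic ideal gas.
P₂ = P₁(V₁/V₂)^γ = 3×(13.2/2.01)^(7/5) = 41.83 atm.
For a reversible adiabat, W_by_gas = (P₁V₁ − P₂V₂)/(γ−1).
W_by = (304000×0.0132 − 4.238×10^6×0.00201) / (2/5) = -11270 J.
Q = 0 ⇒ ΔU = −W_by = 11270 J.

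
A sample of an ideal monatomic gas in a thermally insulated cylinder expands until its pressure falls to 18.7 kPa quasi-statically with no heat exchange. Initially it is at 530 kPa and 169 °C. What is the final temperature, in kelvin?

T₂ ≈ 116 K

Adiabatic: T₂/T₁ = (P₂/P₁)^((γ−1)/γ).
For a monatomic ideal gas γ = 5/3, so (γ−1)/γ = 2/5.
T₁ = 169 °C = 442.1 K.
T₂ = 442.1 × (18.7/530)^(2/5) = 116 K.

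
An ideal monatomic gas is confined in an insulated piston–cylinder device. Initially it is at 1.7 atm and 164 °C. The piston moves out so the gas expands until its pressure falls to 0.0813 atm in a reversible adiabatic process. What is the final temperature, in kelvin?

T₂ ≈ 130 K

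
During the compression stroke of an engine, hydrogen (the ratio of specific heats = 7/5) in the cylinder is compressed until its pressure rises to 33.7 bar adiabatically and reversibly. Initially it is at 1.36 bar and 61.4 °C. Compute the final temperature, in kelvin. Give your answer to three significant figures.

T₂ ≈ 837 K

Along an adiabat T P^((1−γ)/γ) is constant, so T₂ = T₁ (P₂/P₁)^((γ−1)/γ).
T₁ = 61.4 °C = 334.5 K.
T₂ = 334.5 × (33.7/1.36)^(2/7) = 837.1 K.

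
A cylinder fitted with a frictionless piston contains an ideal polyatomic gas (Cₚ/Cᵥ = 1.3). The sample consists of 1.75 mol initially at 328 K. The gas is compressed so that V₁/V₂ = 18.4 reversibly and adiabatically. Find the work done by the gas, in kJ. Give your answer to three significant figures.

W ≈ -22.2 kJ

Adiabatic: T₁V₁^(γ−1) = T₂V₂^(γ−1) ⇒ T₂ = T₁ (V₁/V₂)^(γ−1).
T₂ = 328 × 18.4^(0.3) = 785.8 K.
Q = 0, so ΔU = W_on_gas = nCᵥΔT with Cᵥ = R/(γ−1) = 27.71 J/(mol·K).
ΔU = 1.75 × 27.71 × (785.8 − 328) = 22200 J.
Work done by the gas = −ΔU = -22200 J.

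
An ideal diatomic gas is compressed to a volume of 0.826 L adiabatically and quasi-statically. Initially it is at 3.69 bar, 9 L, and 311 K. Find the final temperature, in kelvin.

Adiabatic: T₁V₁^(γ−1) = T₂V₂^(γ−1) ⇒ T₂ = T₁ (V₁/V₂)^(γ−1).
γ = 7/5 for a diatomic ideal gas.
T₂ = 311 × (9/0.826)^(2/5) = 808.5 K.

T₂ ≈ 808 K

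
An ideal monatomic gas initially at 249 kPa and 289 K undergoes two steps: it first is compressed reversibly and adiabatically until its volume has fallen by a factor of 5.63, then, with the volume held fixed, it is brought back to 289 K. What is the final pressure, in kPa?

For a monatomic ideal gas γ = 5/3.
Adiabatic step (PV^γ = const): P₂ = 249×5.63^(5/3) = 4437 kPa; T₂ = 289×5.63^(2/3) = 914.6 K.
Isochoric: P₃ = P₂(T₃/T₂) = 4437 × (289/914.6) = 1402 kPa.

P₃ ≈ 1400 kPa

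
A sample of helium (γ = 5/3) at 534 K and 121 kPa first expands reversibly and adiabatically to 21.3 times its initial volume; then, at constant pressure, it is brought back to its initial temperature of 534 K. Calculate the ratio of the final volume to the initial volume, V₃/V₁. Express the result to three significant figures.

V₃/V₁ ≈ 164

Adiabatic step: V₂/V₁ = 21.3; T₂ = T₁·(1/21.3)^(2/3) = 69.5 K.
Isobaric step: V₃/V₂ = T₃/T₂ = 534/69.5.
V₃/V₁ = (V₂/V₁)(V₃/V₂) = 21.3 × (534/69.5) = 163.7.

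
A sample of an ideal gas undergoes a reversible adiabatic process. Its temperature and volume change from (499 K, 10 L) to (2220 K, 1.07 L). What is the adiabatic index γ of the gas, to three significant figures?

TV^(γ−1) = const ⇒ γ − 1 = ln(T₂/T₁) / ln(V₁/V₂).
γ = 1 + ln(2220/499) / ln(10/1.07) = 1.668.

γ ≈ 1.67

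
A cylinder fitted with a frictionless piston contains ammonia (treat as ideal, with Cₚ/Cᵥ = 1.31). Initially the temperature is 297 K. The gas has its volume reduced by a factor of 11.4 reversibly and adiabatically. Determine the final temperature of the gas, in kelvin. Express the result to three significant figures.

Adiabatic: T₁V₁^(γ−1) = T₂V₂^(γ−1) ⇒ T₂ = T₁ (V₁/V₂)^(γ−1).
T₂ = 297 × 11.4^(0.31) = 631.5 K.

T₂ ≈ 632 K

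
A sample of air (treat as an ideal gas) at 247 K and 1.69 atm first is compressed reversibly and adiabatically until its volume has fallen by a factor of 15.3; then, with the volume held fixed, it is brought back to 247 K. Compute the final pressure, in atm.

For a diatomic ideal gas γ = 7/5.
Adiabatic step (PV^γ = const): P₂ = 1.69×15.3^(7/5) = 76.99 atm; T₂ = 247×15.3^(2/5) = 735.5 K.
Isochoric: P₃ = P₂(T₃/T₂) = 76.99 × (247/735.5) = 25.86 atm.

P₃ ≈ 25.9 atm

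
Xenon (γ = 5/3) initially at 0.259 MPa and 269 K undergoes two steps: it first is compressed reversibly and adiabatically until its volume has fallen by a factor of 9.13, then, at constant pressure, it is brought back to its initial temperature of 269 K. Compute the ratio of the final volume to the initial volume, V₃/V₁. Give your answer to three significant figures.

V₃/V₁ ≈ 0.0251

Adiabatic step: V₂/V₁ = 0.1095; T₂ = T₁·9.13^(2/3) = 1175 K.
Isobaric step: V₃/V₂ = T₃/T₂ = 269/1175.
V₃/V₁ = (V₂/V₁)(V₃/V₂) = 0.1095 × (269/1175) = 0.02507.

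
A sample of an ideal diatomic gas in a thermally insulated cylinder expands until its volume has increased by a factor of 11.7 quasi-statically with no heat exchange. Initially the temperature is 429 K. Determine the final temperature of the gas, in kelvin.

For a reversible adiabat TV^(γ−1) is constant, so T₂ = T₁ (V₁/V₂)^(γ−1).
For a diatomic ideal gas γ = 7/5, so γ−1 = 2/5.
T₂ = 429 × (1/11.7)^(2/5) = 160.4 K.

T₂ ≈ 160 K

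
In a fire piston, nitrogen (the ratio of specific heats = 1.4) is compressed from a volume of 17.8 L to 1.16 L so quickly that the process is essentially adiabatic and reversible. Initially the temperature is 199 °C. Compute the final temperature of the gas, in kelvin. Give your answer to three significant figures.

T₂ ≈ 1410 K

For a reversible adiabat TV^(γ−1) is constant, so T₂ = T₁ (V₁/V₂)^(γ−1).
T₁ = 199 °C = 472.1 K.
T₂ = 472.1 × (17.8/1.16)^(0.4) = 1408 K.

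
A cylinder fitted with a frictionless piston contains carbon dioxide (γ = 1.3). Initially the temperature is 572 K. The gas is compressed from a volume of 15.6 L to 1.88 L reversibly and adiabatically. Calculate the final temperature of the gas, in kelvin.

T₂ ≈ 1080 K

For a reversible adiabat TV^(γ−1) is constant, so T₂ = T₁ (V₁/V₂)^(γ−1).
T₂ = 572 × (15.6/1.88)^(0.3) = 1079 K.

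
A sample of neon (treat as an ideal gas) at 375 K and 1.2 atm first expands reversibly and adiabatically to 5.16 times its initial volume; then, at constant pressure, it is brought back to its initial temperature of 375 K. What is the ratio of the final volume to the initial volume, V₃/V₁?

For a monatomic ideal gas γ = 5/3.
Adiabatic step: V₂/V₁ = 5.16; T₂ = T₁·(1/5.16)^(2/3) = 125.6 K.
Isobaric step: V₃/V₂ = T₃/T₂ = 375/125.6.
V₃/V₁ = (V₂/V₁)(V₃/V₂) = 5.16 × (375/125.6) = 15.41.

V₃/V₁ ≈ 15.4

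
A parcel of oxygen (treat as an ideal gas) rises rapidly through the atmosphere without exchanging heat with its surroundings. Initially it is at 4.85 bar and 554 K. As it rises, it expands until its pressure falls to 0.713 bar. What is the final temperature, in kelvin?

T₂ ≈ 320 K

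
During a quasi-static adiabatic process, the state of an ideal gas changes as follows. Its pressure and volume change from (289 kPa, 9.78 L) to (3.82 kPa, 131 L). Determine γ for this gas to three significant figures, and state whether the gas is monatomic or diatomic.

γ ≈ 1.67; monatomic

PV^γ = const ⇒ γ = ln(P₂/P₁) / ln(V₁/V₂).
γ = ln(3.82/289) / ln(9.78/131) = 1.667.
γ ≈ 1.67 is close to 5/3, so the gas is monatomic.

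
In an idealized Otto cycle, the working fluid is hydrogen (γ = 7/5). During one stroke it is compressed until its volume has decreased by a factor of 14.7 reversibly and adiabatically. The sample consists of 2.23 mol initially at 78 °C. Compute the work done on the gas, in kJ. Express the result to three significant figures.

Adiabatic: T₁V₁^(γ−1) = T₂V₂^(γ−1) ⇒ T₂ = T₁ (V₁/V₂)^(γ−1).
T₁ = 78 °C = 351.1 K.
T₂ = 351.1 × 14.7^(2/5) = 1029 K.
Q = 0, so ΔU = W_on_gas = nCᵥΔT with Cᵥ = R/(γ−1) = 20.79 J/(mol·K).
ΔU = 2.23 × 20.79 × (1029 − 351.1) = 31420 J.

W ≈ 31.4 kJ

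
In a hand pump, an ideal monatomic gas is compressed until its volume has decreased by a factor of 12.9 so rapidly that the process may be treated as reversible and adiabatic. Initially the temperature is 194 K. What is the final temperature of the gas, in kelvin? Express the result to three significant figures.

T₂ ≈ 1070 K

For a reversible adiabat TV^(γ−1) is constant, so T₂ = T₁ (V₁/V₂)^(γ−1).
For a monatomic ideal gas γ = 5/3, so γ−1 = 2/3.
T₂ = 194 × 12.9^(2/3) = 1067 K.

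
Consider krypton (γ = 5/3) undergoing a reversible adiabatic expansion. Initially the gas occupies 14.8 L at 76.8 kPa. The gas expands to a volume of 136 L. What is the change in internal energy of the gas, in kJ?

P₂ = P₁(V₁/V₂)^γ = 76.8×(14.8/136)^(5/3) = 1.905 kPa.
For a reversible adiabat, W_by_gas = (P₁V₁ − P₂V₂)/(γ−1).
W_by = (76800×0.0148 − 1905×0.136) / (2/3) = 1316 J.
Q = 0 ⇒ ΔU = −W_by = -1316 J.

ΔU ≈ -1.32 kJ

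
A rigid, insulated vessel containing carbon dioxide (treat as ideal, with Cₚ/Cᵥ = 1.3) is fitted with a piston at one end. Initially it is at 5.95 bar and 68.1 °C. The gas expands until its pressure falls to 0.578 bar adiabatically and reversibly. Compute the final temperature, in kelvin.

Adiabatic: T₂/T₁ = (P₂/P₁)^((γ−1)/γ).
T₁ = 68.1 °C = 341.2 K.
T₂ = 341.2 × (0.578/5.95)^(0.231) = 199.2 K.

T₂ ≈ 199 K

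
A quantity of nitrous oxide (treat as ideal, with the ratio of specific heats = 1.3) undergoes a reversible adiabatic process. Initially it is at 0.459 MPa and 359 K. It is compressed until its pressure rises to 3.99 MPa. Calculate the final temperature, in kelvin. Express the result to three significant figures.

T₂ ≈ 591 K

Along an adiabat T P^((1−γ)/γ) is constant, so T₂ = T₁ (P₂/P₁)^((γ−1)/γ).
T₂ = 359 × (3.99/0.459)^(0.231) = 591.3 K.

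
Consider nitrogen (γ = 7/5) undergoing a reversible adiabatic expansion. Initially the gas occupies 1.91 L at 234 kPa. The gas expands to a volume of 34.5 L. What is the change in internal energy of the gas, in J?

P₂ = P₁(V₁/V₂)^γ = 234×(1.91/34.5)^(7/5) = 4.071 kPa.
For a reversible adiabat, W_by_gas = (P₁V₁ − P₂V₂)/(γ−1).
W_by = (234000×0.00191 − 4071×0.0345) / (2/5) = 766.2 J.
Q = 0 ⇒ ΔU = −W_by = -766.2 J.

ΔU ≈ -766 J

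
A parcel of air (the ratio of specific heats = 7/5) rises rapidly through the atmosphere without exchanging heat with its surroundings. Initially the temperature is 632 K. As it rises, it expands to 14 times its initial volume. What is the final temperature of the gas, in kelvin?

T₂ ≈ 220 K

For a reversible adiabat TV^(γ−1) is constant, so T₂ = T₁ (V₁/V₂)^(γ−1).
T₂ = 632 × (1/14)^(2/5) = 219.9 K.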